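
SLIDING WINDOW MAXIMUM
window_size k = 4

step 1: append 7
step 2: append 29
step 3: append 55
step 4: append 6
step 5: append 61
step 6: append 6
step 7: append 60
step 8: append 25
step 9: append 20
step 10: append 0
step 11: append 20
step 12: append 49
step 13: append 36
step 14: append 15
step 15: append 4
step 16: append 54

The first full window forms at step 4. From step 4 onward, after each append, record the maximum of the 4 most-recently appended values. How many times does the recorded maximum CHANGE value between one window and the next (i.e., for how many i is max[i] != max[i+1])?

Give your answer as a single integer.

Answer: 5

Derivation:
step 1: append 7 -> window=[7] (not full yet)
step 2: append 29 -> window=[7, 29] (not full yet)
step 3: append 55 -> window=[7, 29, 55] (not full yet)
step 4: append 6 -> window=[7, 29, 55, 6] -> max=55
step 5: append 61 -> window=[29, 55, 6, 61] -> max=61
step 6: append 6 -> window=[55, 6, 61, 6] -> max=61
step 7: append 60 -> window=[6, 61, 6, 60] -> max=61
step 8: append 25 -> window=[61, 6, 60, 25] -> max=61
step 9: append 20 -> window=[6, 60, 25, 20] -> max=60
step 10: append 0 -> window=[60, 25, 20, 0] -> max=60
step 11: append 20 -> window=[25, 20, 0, 20] -> max=25
step 12: append 49 -> window=[20, 0, 20, 49] -> max=49
step 13: append 36 -> window=[0, 20, 49, 36] -> max=49
step 14: append 15 -> window=[20, 49, 36, 15] -> max=49
step 15: append 4 -> window=[49, 36, 15, 4] -> max=49
step 16: append 54 -> window=[36, 15, 4, 54] -> max=54
Recorded maximums: 55 61 61 61 61 60 60 25 49 49 49 49 54
Changes between consecutive maximums: 5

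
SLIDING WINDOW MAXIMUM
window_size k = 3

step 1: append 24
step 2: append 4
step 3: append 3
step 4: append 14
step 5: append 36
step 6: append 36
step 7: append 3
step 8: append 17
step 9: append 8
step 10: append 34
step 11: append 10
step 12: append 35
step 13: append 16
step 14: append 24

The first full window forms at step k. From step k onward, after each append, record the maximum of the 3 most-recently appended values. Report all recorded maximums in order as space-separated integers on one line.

step 1: append 24 -> window=[24] (not full yet)
step 2: append 4 -> window=[24, 4] (not full yet)
step 3: append 3 -> window=[24, 4, 3] -> max=24
step 4: append 14 -> window=[4, 3, 14] -> max=14
step 5: append 36 -> window=[3, 14, 36] -> max=36
step 6: append 36 -> window=[14, 36, 36] -> max=36
step 7: append 3 -> window=[36, 36, 3] -> max=36
step 8: append 17 -> window=[36, 3, 17] -> max=36
step 9: append 8 -> window=[3, 17, 8] -> max=17
step 10: append 34 -> window=[17, 8, 34] -> max=34
step 11: append 10 -> window=[8, 34, 10] -> max=34
step 12: append 35 -> window=[34, 10, 35] -> max=35
step 13: append 16 -> window=[10, 35, 16] -> max=35
step 14: append 24 -> window=[35, 16, 24] -> max=35

Answer: 24 14 36 36 36 36 17 34 34 35 35 35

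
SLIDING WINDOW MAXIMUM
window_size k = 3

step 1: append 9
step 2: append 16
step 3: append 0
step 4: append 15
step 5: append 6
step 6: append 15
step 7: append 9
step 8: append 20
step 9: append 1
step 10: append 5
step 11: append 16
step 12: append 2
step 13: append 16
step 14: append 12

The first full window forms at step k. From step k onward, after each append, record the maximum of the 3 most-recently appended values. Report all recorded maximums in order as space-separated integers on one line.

Answer: 16 16 15 15 15 20 20 20 16 16 16 16

Derivation:
step 1: append 9 -> window=[9] (not full yet)
step 2: append 16 -> window=[9, 16] (not full yet)
step 3: append 0 -> window=[9, 16, 0] -> max=16
step 4: append 15 -> window=[16, 0, 15] -> max=16
step 5: append 6 -> window=[0, 15, 6] -> max=15
step 6: append 15 -> window=[15, 6, 15] -> max=15
step 7: append 9 -> window=[6, 15, 9] -> max=15
step 8: append 20 -> window=[15, 9, 20] -> max=20
step 9: append 1 -> window=[9, 20, 1] -> max=20
step 10: append 5 -> window=[20, 1, 5] -> max=20
step 11: append 16 -> window=[1, 5, 16] -> max=16
step 12: append 2 -> window=[5, 16, 2] -> max=16
step 13: append 16 -> window=[16, 2, 16] -> max=16
step 14: append 12 -> window=[2, 16, 12] -> max=16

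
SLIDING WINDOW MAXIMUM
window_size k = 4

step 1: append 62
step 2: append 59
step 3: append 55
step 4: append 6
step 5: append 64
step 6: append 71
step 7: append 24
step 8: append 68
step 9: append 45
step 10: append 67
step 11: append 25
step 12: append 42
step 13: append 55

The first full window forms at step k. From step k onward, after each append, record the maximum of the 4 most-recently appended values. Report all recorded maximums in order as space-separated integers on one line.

Answer: 62 64 71 71 71 71 68 68 67 67

Derivation:
step 1: append 62 -> window=[62] (not full yet)
step 2: append 59 -> window=[62, 59] (not full yet)
step 3: append 55 -> window=[62, 59, 55] (not full yet)
step 4: append 6 -> window=[62, 59, 55, 6] -> max=62
step 5: append 64 -> window=[59, 55, 6, 64] -> max=64
step 6: append 71 -> window=[55, 6, 64, 71] -> max=71
step 7: append 24 -> window=[6, 64, 71, 24] -> max=71
step 8: append 68 -> window=[64, 71, 24, 68] -> max=71
step 9: append 45 -> window=[71, 24, 68, 45] -> max=71
step 10: append 67 -> window=[24, 68, 45, 67] -> max=68
step 11: append 25 -> window=[68, 45, 67, 25] -> max=68
step 12: append 42 -> window=[45, 67, 25, 42] -> max=67
step 13: append 55 -> window=[67, 25, 42, 55] -> max=67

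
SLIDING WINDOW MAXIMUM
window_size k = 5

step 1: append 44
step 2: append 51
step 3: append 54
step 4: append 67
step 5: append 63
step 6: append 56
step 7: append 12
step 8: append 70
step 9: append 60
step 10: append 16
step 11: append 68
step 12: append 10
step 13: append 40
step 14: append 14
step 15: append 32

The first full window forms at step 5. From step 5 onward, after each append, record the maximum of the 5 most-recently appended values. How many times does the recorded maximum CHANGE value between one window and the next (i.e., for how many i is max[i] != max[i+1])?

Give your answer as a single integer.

Answer: 2

Derivation:
step 1: append 44 -> window=[44] (not full yet)
step 2: append 51 -> window=[44, 51] (not full yet)
step 3: append 54 -> window=[44, 51, 54] (not full yet)
step 4: append 67 -> window=[44, 51, 54, 67] (not full yet)
step 5: append 63 -> window=[44, 51, 54, 67, 63] -> max=67
step 6: append 56 -> window=[51, 54, 67, 63, 56] -> max=67
step 7: append 12 -> window=[54, 67, 63, 56, 12] -> max=67
step 8: append 70 -> window=[67, 63, 56, 12, 70] -> max=70
step 9: append 60 -> window=[63, 56, 12, 70, 60] -> max=70
step 10: append 16 -> window=[56, 12, 70, 60, 16] -> max=70
step 11: append 68 -> window=[12, 70, 60, 16, 68] -> max=70
step 12: append 10 -> window=[70, 60, 16, 68, 10] -> max=70
step 13: append 40 -> window=[60, 16, 68, 10, 40] -> max=68
step 14: append 14 -> window=[16, 68, 10, 40, 14] -> max=68
step 15: append 32 -> window=[68, 10, 40, 14, 32] -> max=68
Recorded maximums: 67 67 67 70 70 70 70 70 68 68 68
Changes between consecutive maximums: 2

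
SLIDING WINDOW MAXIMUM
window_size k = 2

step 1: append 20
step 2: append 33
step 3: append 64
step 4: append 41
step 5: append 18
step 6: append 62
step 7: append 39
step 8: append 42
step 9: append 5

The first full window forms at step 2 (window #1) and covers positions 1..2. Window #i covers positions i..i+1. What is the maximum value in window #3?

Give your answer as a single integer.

step 1: append 20 -> window=[20] (not full yet)
step 2: append 33 -> window=[20, 33] -> max=33
step 3: append 64 -> window=[33, 64] -> max=64
step 4: append 41 -> window=[64, 41] -> max=64
Window #3 max = 64

Answer: 64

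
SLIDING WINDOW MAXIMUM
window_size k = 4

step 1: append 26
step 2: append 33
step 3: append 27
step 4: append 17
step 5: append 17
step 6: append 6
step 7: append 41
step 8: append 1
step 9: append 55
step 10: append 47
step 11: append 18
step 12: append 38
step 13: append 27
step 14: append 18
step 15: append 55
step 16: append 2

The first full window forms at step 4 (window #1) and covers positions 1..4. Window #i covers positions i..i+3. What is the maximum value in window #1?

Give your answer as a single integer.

step 1: append 26 -> window=[26] (not full yet)
step 2: append 33 -> window=[26, 33] (not full yet)
step 3: append 27 -> window=[26, 33, 27] (not full yet)
step 4: append 17 -> window=[26, 33, 27, 17] -> max=33
Window #1 max = 33

Answer: 33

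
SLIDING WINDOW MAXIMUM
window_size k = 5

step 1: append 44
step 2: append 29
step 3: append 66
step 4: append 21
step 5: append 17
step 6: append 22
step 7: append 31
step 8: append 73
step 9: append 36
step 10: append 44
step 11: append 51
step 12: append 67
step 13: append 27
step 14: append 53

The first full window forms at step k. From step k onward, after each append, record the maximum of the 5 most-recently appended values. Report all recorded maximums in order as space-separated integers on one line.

Answer: 66 66 66 73 73 73 73 73 67 67

Derivation:
step 1: append 44 -> window=[44] (not full yet)
step 2: append 29 -> window=[44, 29] (not full yet)
step 3: append 66 -> window=[44, 29, 66] (not full yet)
step 4: append 21 -> window=[44, 29, 66, 21] (not full yet)
step 5: append 17 -> window=[44, 29, 66, 21, 17] -> max=66
step 6: append 22 -> window=[29, 66, 21, 17, 22] -> max=66
step 7: append 31 -> window=[66, 21, 17, 22, 31] -> max=66
step 8: append 73 -> window=[21, 17, 22, 31, 73] -> max=73
step 9: append 36 -> window=[17, 22, 31, 73, 36] -> max=73
step 10: append 44 -> window=[22, 31, 73, 36, 44] -> max=73
step 11: append 51 -> window=[31, 73, 36, 44, 51] -> max=73
step 12: append 67 -> window=[73, 36, 44, 51, 67] -> max=73
step 13: append 27 -> window=[36, 44, 51, 67, 27] -> max=67
step 14: append 53 -> window=[44, 51, 67, 27, 53] -> max=67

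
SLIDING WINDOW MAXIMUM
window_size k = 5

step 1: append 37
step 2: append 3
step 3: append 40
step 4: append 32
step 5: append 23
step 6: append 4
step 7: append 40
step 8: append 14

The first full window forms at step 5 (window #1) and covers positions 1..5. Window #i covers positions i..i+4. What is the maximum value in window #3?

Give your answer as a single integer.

step 1: append 37 -> window=[37] (not full yet)
step 2: append 3 -> window=[37, 3] (not full yet)
step 3: append 40 -> window=[37, 3, 40] (not full yet)
step 4: append 32 -> window=[37, 3, 40, 32] (not full yet)
step 5: append 23 -> window=[37, 3, 40, 32, 23] -> max=40
step 6: append 4 -> window=[3, 40, 32, 23, 4] -> max=40
step 7: append 40 -> window=[40, 32, 23, 4, 40] -> max=40
Window #3 max = 40

Answer: 40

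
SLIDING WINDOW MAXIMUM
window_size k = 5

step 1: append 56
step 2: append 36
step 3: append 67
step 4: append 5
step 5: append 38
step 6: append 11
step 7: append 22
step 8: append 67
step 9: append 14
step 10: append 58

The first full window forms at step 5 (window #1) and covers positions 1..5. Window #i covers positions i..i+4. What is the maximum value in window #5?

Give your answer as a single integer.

Answer: 67

Derivation:
step 1: append 56 -> window=[56] (not full yet)
step 2: append 36 -> window=[56, 36] (not full yet)
step 3: append 67 -> window=[56, 36, 67] (not full yet)
step 4: append 5 -> window=[56, 36, 67, 5] (not full yet)
step 5: append 38 -> window=[56, 36, 67, 5, 38] -> max=67
step 6: append 11 -> window=[36, 67, 5, 38, 11] -> max=67
step 7: append 22 -> window=[67, 5, 38, 11, 22] -> max=67
step 8: append 67 -> window=[5, 38, 11, 22, 67] -> max=67
step 9: append 14 -> window=[38, 11, 22, 67, 14] -> max=67
Window #5 max = 67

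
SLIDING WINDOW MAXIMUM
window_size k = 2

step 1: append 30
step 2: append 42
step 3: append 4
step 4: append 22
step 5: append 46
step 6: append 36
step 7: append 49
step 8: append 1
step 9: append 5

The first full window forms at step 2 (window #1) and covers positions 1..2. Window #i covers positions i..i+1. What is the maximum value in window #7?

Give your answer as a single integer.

Answer: 49

Derivation:
step 1: append 30 -> window=[30] (not full yet)
step 2: append 42 -> window=[30, 42] -> max=42
step 3: append 4 -> window=[42, 4] -> max=42
step 4: append 22 -> window=[4, 22] -> max=22
step 5: append 46 -> window=[22, 46] -> max=46
step 6: append 36 -> window=[46, 36] -> max=46
step 7: append 49 -> window=[36, 49] -> max=49
step 8: append 1 -> window=[49, 1] -> max=49
Window #7 max = 49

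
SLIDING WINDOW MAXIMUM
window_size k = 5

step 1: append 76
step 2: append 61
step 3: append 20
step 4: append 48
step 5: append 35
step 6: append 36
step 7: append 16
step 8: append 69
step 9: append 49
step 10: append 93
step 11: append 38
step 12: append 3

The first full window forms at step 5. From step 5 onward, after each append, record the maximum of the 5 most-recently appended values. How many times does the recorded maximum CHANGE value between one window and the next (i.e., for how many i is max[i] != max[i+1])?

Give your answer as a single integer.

step 1: append 76 -> window=[76] (not full yet)
step 2: append 61 -> window=[76, 61] (not full yet)
step 3: append 20 -> window=[76, 61, 20] (not full yet)
step 4: append 48 -> window=[76, 61, 20, 48] (not full yet)
step 5: append 35 -> window=[76, 61, 20, 48, 35] -> max=76
step 6: append 36 -> window=[61, 20, 48, 35, 36] -> max=61
step 7: append 16 -> window=[20, 48, 35, 36, 16] -> max=48
step 8: append 69 -> window=[48, 35, 36, 16, 69] -> max=69
step 9: append 49 -> window=[35, 36, 16, 69, 49] -> max=69
step 10: append 93 -> window=[36, 16, 69, 49, 93] -> max=93
step 11: append 38 -> window=[16, 69, 49, 93, 38] -> max=93
step 12: append 3 -> window=[69, 49, 93, 38, 3] -> max=93
Recorded maximums: 76 61 48 69 69 93 93 93
Changes between consecutive maximums: 4

Answer: 4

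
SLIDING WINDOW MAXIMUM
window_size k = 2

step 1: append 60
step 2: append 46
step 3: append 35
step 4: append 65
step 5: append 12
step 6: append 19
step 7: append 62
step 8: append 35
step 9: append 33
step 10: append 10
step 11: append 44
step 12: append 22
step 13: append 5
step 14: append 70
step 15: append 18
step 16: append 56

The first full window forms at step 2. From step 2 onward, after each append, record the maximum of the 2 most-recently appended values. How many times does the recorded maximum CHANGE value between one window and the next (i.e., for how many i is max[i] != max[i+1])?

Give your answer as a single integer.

step 1: append 60 -> window=[60] (not full yet)
step 2: append 46 -> window=[60, 46] -> max=60
step 3: append 35 -> window=[46, 35] -> max=46
step 4: append 65 -> window=[35, 65] -> max=65
step 5: append 12 -> window=[65, 12] -> max=65
step 6: append 19 -> window=[12, 19] -> max=19
step 7: append 62 -> window=[19, 62] -> max=62
step 8: append 35 -> window=[62, 35] -> max=62
step 9: append 33 -> window=[35, 33] -> max=35
step 10: append 10 -> window=[33, 10] -> max=33
step 11: append 44 -> window=[10, 44] -> max=44
step 12: append 22 -> window=[44, 22] -> max=44
step 13: append 5 -> window=[22, 5] -> max=22
step 14: append 70 -> window=[5, 70] -> max=70
step 15: append 18 -> window=[70, 18] -> max=70
step 16: append 56 -> window=[18, 56] -> max=56
Recorded maximums: 60 46 65 65 19 62 62 35 33 44 44 22 70 70 56
Changes between consecutive maximums: 10

Answer: 10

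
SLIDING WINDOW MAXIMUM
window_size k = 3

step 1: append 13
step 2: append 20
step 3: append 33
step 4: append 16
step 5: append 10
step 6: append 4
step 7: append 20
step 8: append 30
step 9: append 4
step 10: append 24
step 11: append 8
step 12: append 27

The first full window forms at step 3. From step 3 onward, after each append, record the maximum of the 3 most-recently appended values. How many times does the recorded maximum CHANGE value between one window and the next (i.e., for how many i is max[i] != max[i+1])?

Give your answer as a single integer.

step 1: append 13 -> window=[13] (not full yet)
step 2: append 20 -> window=[13, 20] (not full yet)
step 3: append 33 -> window=[13, 20, 33] -> max=33
step 4: append 16 -> window=[20, 33, 16] -> max=33
step 5: append 10 -> window=[33, 16, 10] -> max=33
step 6: append 4 -> window=[16, 10, 4] -> max=16
step 7: append 20 -> window=[10, 4, 20] -> max=20
step 8: append 30 -> window=[4, 20, 30] -> max=30
step 9: append 4 -> window=[20, 30, 4] -> max=30
step 10: append 24 -> window=[30, 4, 24] -> max=30
step 11: append 8 -> window=[4, 24, 8] -> max=24
step 12: append 27 -> window=[24, 8, 27] -> max=27
Recorded maximums: 33 33 33 16 20 30 30 30 24 27
Changes between consecutive maximums: 5

Answer: 5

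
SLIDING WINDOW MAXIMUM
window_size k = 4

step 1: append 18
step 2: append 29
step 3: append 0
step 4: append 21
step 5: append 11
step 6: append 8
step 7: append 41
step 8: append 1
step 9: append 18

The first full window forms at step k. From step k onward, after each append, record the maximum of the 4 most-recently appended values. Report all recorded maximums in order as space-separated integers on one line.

Answer: 29 29 21 41 41 41

Derivation:
step 1: append 18 -> window=[18] (not full yet)
step 2: append 29 -> window=[18, 29] (not full yet)
step 3: append 0 -> window=[18, 29, 0] (not full yet)
step 4: append 21 -> window=[18, 29, 0, 21] -> max=29
step 5: append 11 -> window=[29, 0, 21, 11] -> max=29
step 6: append 8 -> window=[0, 21, 11, 8] -> max=21
step 7: append 41 -> window=[21, 11, 8, 41] -> max=41
step 8: append 1 -> window=[11, 8, 41, 1] -> max=41
step 9: append 18 -> window=[8, 41, 1, 18] -> max=41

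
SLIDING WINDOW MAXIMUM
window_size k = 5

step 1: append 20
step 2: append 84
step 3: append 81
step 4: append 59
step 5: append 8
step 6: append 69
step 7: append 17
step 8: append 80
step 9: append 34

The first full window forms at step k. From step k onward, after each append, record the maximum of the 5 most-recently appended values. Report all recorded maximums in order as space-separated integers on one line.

Answer: 84 84 81 80 80

Derivation:
step 1: append 20 -> window=[20] (not full yet)
step 2: append 84 -> window=[20, 84] (not full yet)
step 3: append 81 -> window=[20, 84, 81] (not full yet)
step 4: append 59 -> window=[20, 84, 81, 59] (not full yet)
step 5: append 8 -> window=[20, 84, 81, 59, 8] -> max=84
step 6: append 69 -> window=[84, 81, 59, 8, 69] -> max=84
step 7: append 17 -> window=[81, 59, 8, 69, 17] -> max=81
step 8: append 80 -> window=[59, 8, 69, 17, 80] -> max=80
step 9: append 34 -> window=[8, 69, 17, 80, 34] -> max=80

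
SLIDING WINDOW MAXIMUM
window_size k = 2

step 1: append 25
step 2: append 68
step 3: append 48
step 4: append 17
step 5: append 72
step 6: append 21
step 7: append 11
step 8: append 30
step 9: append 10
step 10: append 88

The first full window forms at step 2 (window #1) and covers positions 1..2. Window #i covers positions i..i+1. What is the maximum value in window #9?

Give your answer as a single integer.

step 1: append 25 -> window=[25] (not full yet)
step 2: append 68 -> window=[25, 68] -> max=68
step 3: append 48 -> window=[68, 48] -> max=68
step 4: append 17 -> window=[48, 17] -> max=48
step 5: append 72 -> window=[17, 72] -> max=72
step 6: append 21 -> window=[72, 21] -> max=72
step 7: append 11 -> window=[21, 11] -> max=21
step 8: append 30 -> window=[11, 30] -> max=30
step 9: append 10 -> window=[30, 10] -> max=30
step 10: append 88 -> window=[10, 88] -> max=88
Window #9 max = 88

Answer: 88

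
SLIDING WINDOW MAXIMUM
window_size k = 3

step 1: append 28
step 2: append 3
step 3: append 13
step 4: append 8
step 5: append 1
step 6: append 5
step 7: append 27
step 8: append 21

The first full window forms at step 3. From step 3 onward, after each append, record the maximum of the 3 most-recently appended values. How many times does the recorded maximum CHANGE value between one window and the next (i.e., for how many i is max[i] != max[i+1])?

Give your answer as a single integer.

step 1: append 28 -> window=[28] (not full yet)
step 2: append 3 -> window=[28, 3] (not full yet)
step 3: append 13 -> window=[28, 3, 13] -> max=28
step 4: append 8 -> window=[3, 13, 8] -> max=13
step 5: append 1 -> window=[13, 8, 1] -> max=13
step 6: append 5 -> window=[8, 1, 5] -> max=8
step 7: append 27 -> window=[1, 5, 27] -> max=27
step 8: append 21 -> window=[5, 27, 21] -> max=27
Recorded maximums: 28 13 13 8 27 27
Changes between consecutive maximums: 3

Answer: 3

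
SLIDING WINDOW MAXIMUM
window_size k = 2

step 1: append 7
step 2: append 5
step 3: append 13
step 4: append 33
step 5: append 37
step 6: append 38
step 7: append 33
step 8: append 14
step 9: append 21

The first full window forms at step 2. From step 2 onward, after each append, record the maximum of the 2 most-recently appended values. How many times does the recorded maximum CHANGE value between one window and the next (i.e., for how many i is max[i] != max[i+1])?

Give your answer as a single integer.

Answer: 6

Derivation:
step 1: append 7 -> window=[7] (not full yet)
step 2: append 5 -> window=[7, 5] -> max=7
step 3: append 13 -> window=[5, 13] -> max=13
step 4: append 33 -> window=[13, 33] -> max=33
step 5: append 37 -> window=[33, 37] -> max=37
step 6: append 38 -> window=[37, 38] -> max=38
step 7: append 33 -> window=[38, 33] -> max=38
step 8: append 14 -> window=[33, 14] -> max=33
step 9: append 21 -> window=[14, 21] -> max=21
Recorded maximums: 7 13 33 37 38 38 33 21
Changes between consecutive maximums: 6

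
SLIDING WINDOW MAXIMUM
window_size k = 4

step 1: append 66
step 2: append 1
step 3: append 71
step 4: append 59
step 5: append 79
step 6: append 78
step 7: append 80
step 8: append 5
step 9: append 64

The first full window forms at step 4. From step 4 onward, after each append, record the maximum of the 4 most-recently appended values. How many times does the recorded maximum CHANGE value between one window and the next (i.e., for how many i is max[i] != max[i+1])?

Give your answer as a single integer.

step 1: append 66 -> window=[66] (not full yet)
step 2: append 1 -> window=[66, 1] (not full yet)
step 3: append 71 -> window=[66, 1, 71] (not full yet)
step 4: append 59 -> window=[66, 1, 71, 59] -> max=71
step 5: append 79 -> window=[1, 71, 59, 79] -> max=79
step 6: append 78 -> window=[71, 59, 79, 78] -> max=79
step 7: append 80 -> window=[59, 79, 78, 80] -> max=80
step 8: append 5 -> window=[79, 78, 80, 5] -> max=80
step 9: append 64 -> window=[78, 80, 5, 64] -> max=80
Recorded maximums: 71 79 79 80 80 80
Changes between consecutive maximums: 2

Answer: 2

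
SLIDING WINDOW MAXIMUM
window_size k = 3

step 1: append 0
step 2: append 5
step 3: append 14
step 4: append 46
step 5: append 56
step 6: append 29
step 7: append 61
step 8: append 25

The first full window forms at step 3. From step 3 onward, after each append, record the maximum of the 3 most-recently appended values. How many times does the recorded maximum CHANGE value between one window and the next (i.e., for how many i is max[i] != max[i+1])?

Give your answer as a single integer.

Answer: 3

Derivation:
step 1: append 0 -> window=[0] (not full yet)
step 2: append 5 -> window=[0, 5] (not full yet)
step 3: append 14 -> window=[0, 5, 14] -> max=14
step 4: append 46 -> window=[5, 14, 46] -> max=46
step 5: append 56 -> window=[14, 46, 56] -> max=56
step 6: append 29 -> window=[46, 56, 29] -> max=56
step 7: append 61 -> window=[56, 29, 61] -> max=61
step 8: append 25 -> window=[29, 61, 25] -> max=61
Recorded maximums: 14 46 56 56 61 61
Changes between consecutive maximums: 3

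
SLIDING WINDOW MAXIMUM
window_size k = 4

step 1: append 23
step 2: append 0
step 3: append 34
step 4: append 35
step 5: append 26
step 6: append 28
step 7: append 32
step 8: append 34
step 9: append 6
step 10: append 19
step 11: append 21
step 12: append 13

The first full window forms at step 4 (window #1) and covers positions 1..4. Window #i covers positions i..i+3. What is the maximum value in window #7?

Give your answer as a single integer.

Answer: 34

Derivation:
step 1: append 23 -> window=[23] (not full yet)
step 2: append 0 -> window=[23, 0] (not full yet)
step 3: append 34 -> window=[23, 0, 34] (not full yet)
step 4: append 35 -> window=[23, 0, 34, 35] -> max=35
step 5: append 26 -> window=[0, 34, 35, 26] -> max=35
step 6: append 28 -> window=[34, 35, 26, 28] -> max=35
step 7: append 32 -> window=[35, 26, 28, 32] -> max=35
step 8: append 34 -> window=[26, 28, 32, 34] -> max=34
step 9: append 6 -> window=[28, 32, 34, 6] -> max=34
step 10: append 19 -> window=[32, 34, 6, 19] -> max=34
Window #7 max = 34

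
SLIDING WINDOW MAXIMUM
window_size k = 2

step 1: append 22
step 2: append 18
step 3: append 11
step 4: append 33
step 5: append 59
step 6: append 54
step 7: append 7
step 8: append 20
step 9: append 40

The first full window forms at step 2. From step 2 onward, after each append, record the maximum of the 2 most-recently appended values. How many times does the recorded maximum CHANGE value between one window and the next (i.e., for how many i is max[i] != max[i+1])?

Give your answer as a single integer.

Answer: 6

Derivation:
step 1: append 22 -> window=[22] (not full yet)
step 2: append 18 -> window=[22, 18] -> max=22
step 3: append 11 -> window=[18, 11] -> max=18
step 4: append 33 -> window=[11, 33] -> max=33
step 5: append 59 -> window=[33, 59] -> max=59
step 6: append 54 -> window=[59, 54] -> max=59
step 7: append 7 -> window=[54, 7] -> max=54
step 8: append 20 -> window=[7, 20] -> max=20
step 9: append 40 -> window=[20, 40] -> max=40
Recorded maximums: 22 18 33 59 59 54 20 40
Changes between consecutive maximums: 6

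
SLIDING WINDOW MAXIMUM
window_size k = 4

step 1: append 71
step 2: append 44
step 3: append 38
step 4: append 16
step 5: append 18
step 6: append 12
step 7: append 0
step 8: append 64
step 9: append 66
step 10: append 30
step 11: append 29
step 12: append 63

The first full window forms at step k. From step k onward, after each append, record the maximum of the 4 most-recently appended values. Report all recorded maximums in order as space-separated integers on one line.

step 1: append 71 -> window=[71] (not full yet)
step 2: append 44 -> window=[71, 44] (not full yet)
step 3: append 38 -> window=[71, 44, 38] (not full yet)
step 4: append 16 -> window=[71, 44, 38, 16] -> max=71
step 5: append 18 -> window=[44, 38, 16, 18] -> max=44
step 6: append 12 -> window=[38, 16, 18, 12] -> max=38
step 7: append 0 -> window=[16, 18, 12, 0] -> max=18
step 8: append 64 -> window=[18, 12, 0, 64] -> max=64
step 9: append 66 -> window=[12, 0, 64, 66] -> max=66
step 10: append 30 -> window=[0, 64, 66, 30] -> max=66
step 11: append 29 -> window=[64, 66, 30, 29] -> max=66
step 12: append 63 -> window=[66, 30, 29, 63] -> max=66

Answer: 71 44 38 18 64 66 66 66 66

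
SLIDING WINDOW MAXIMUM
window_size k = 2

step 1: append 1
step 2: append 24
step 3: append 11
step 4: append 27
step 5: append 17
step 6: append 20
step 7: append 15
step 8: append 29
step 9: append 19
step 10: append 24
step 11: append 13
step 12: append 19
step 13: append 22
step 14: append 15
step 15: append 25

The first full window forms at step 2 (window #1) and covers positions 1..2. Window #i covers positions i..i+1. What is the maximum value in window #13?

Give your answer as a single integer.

Answer: 22

Derivation:
step 1: append 1 -> window=[1] (not full yet)
step 2: append 24 -> window=[1, 24] -> max=24
step 3: append 11 -> window=[24, 11] -> max=24
step 4: append 27 -> window=[11, 27] -> max=27
step 5: append 17 -> window=[27, 17] -> max=27
step 6: append 20 -> window=[17, 20] -> max=20
step 7: append 15 -> window=[20, 15] -> max=20
step 8: append 29 -> window=[15, 29] -> max=29
step 9: append 19 -> window=[29, 19] -> max=29
step 10: append 24 -> window=[19, 24] -> max=24
step 11: append 13 -> window=[24, 13] -> max=24
step 12: append 19 -> window=[13, 19] -> max=19
step 13: append 22 -> window=[19, 22] -> max=22
step 14: append 15 -> window=[22, 15] -> max=22
Window #13 max = 22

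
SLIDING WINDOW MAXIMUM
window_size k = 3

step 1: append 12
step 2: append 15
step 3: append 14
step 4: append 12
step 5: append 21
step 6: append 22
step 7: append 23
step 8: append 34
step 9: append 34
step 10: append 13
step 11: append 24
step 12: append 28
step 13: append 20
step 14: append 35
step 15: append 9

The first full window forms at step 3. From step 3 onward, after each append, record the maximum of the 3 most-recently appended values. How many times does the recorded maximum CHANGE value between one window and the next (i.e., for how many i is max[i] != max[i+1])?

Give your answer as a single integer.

Answer: 6

Derivation:
step 1: append 12 -> window=[12] (not full yet)
step 2: append 15 -> window=[12, 15] (not full yet)
step 3: append 14 -> window=[12, 15, 14] -> max=15
step 4: append 12 -> window=[15, 14, 12] -> max=15
step 5: append 21 -> window=[14, 12, 21] -> max=21
step 6: append 22 -> window=[12, 21, 22] -> max=22
step 7: append 23 -> window=[21, 22, 23] -> max=23
step 8: append 34 -> window=[22, 23, 34] -> max=34
step 9: append 34 -> window=[23, 34, 34] -> max=34
step 10: append 13 -> window=[34, 34, 13] -> max=34
step 11: append 24 -> window=[34, 13, 24] -> max=34
step 12: append 28 -> window=[13, 24, 28] -> max=28
step 13: append 20 -> window=[24, 28, 20] -> max=28
step 14: append 35 -> window=[28, 20, 35] -> max=35
step 15: append 9 -> window=[20, 35, 9] -> max=35
Recorded maximums: 15 15 21 22 23 34 34 34 34 28 28 35 35
Changes between consecutive maximums: 6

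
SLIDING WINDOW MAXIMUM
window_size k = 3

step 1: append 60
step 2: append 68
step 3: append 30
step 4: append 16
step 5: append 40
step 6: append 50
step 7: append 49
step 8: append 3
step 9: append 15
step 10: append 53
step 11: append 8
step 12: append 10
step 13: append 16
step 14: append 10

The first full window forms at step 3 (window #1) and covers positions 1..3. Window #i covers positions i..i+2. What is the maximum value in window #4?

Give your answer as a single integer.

step 1: append 60 -> window=[60] (not full yet)
step 2: append 68 -> window=[60, 68] (not full yet)
step 3: append 30 -> window=[60, 68, 30] -> max=68
step 4: append 16 -> window=[68, 30, 16] -> max=68
step 5: append 40 -> window=[30, 16, 40] -> max=40
step 6: append 50 -> window=[16, 40, 50] -> max=50
Window #4 max = 50

Answer: 50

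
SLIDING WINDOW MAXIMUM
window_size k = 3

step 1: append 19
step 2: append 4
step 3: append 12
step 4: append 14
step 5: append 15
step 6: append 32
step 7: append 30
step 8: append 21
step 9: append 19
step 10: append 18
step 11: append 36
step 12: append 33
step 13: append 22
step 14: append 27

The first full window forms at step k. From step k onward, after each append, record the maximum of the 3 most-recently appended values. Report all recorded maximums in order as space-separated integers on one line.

Answer: 19 14 15 32 32 32 30 21 36 36 36 33

Derivation:
step 1: append 19 -> window=[19] (not full yet)
step 2: append 4 -> window=[19, 4] (not full yet)
step 3: append 12 -> window=[19, 4, 12] -> max=19
step 4: append 14 -> window=[4, 12, 14] -> max=14
step 5: append 15 -> window=[12, 14, 15] -> max=15
step 6: append 32 -> window=[14, 15, 32] -> max=32
step 7: append 30 -> window=[15, 32, 30] -> max=32
step 8: append 21 -> window=[32, 30, 21] -> max=32
step 9: append 19 -> window=[30, 21, 19] -> max=30
step 10: append 18 -> window=[21, 19, 18] -> max=21
step 11: append 36 -> window=[19, 18, 36] -> max=36
step 12: append 33 -> window=[18, 36, 33] -> max=36
step 13: append 22 -> window=[36, 33, 22] -> max=36
step 14: append 27 -> window=[33, 22, 27] -> max=33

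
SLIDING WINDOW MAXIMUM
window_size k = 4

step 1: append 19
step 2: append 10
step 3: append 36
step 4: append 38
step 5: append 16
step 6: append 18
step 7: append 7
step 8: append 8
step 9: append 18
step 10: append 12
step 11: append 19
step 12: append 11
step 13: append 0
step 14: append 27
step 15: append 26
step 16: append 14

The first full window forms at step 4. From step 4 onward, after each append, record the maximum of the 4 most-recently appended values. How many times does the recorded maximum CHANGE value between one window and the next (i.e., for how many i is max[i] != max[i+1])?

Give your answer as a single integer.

Answer: 3

Derivation:
step 1: append 19 -> window=[19] (not full yet)
step 2: append 10 -> window=[19, 10] (not full yet)
step 3: append 36 -> window=[19, 10, 36] (not full yet)
step 4: append 38 -> window=[19, 10, 36, 38] -> max=38
step 5: append 16 -> window=[10, 36, 38, 16] -> max=38
step 6: append 18 -> window=[36, 38, 16, 18] -> max=38
step 7: append 7 -> window=[38, 16, 18, 7] -> max=38
step 8: append 8 -> window=[16, 18, 7, 8] -> max=18
step 9: append 18 -> window=[18, 7, 8, 18] -> max=18
step 10: append 12 -> window=[7, 8, 18, 12] -> max=18
step 11: append 19 -> window=[8, 18, 12, 19] -> max=19
step 12: append 11 -> window=[18, 12, 19, 11] -> max=19
step 13: append 0 -> window=[12, 19, 11, 0] -> max=19
step 14: append 27 -> window=[19, 11, 0, 27] -> max=27
step 15: append 26 -> window=[11, 0, 27, 26] -> max=27
step 16: append 14 -> window=[0, 27, 26, 14] -> max=27
Recorded maximums: 38 38 38 38 18 18 18 19 19 19 27 27 27
Changes between consecutive maximums: 3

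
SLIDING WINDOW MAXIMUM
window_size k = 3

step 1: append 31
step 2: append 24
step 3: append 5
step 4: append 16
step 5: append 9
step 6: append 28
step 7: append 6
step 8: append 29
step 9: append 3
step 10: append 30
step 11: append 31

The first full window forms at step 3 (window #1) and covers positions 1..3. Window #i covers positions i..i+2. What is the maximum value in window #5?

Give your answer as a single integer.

step 1: append 31 -> window=[31] (not full yet)
step 2: append 24 -> window=[31, 24] (not full yet)
step 3: append 5 -> window=[31, 24, 5] -> max=31
step 4: append 16 -> window=[24, 5, 16] -> max=24
step 5: append 9 -> window=[5, 16, 9] -> max=16
step 6: append 28 -> window=[16, 9, 28] -> max=28
step 7: append 6 -> window=[9, 28, 6] -> max=28
Window #5 max = 28

Answer: 28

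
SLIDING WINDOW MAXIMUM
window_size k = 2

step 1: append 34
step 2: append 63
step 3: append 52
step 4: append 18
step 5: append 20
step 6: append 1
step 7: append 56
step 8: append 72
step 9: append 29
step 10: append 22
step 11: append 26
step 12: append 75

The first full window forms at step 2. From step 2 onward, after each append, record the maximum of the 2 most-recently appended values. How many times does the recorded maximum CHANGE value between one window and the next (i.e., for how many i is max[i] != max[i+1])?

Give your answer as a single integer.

step 1: append 34 -> window=[34] (not full yet)
step 2: append 63 -> window=[34, 63] -> max=63
step 3: append 52 -> window=[63, 52] -> max=63
step 4: append 18 -> window=[52, 18] -> max=52
step 5: append 20 -> window=[18, 20] -> max=20
step 6: append 1 -> window=[20, 1] -> max=20
step 7: append 56 -> window=[1, 56] -> max=56
step 8: append 72 -> window=[56, 72] -> max=72
step 9: append 29 -> window=[72, 29] -> max=72
step 10: append 22 -> window=[29, 22] -> max=29
step 11: append 26 -> window=[22, 26] -> max=26
step 12: append 75 -> window=[26, 75] -> max=75
Recorded maximums: 63 63 52 20 20 56 72 72 29 26 75
Changes between consecutive maximums: 7

Answer: 7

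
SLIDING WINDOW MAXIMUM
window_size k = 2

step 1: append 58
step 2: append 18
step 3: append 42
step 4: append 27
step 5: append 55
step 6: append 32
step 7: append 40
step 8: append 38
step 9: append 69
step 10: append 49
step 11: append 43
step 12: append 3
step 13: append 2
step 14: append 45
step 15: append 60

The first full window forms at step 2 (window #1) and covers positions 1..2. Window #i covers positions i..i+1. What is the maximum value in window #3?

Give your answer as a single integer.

step 1: append 58 -> window=[58] (not full yet)
step 2: append 18 -> window=[58, 18] -> max=58
step 3: append 42 -> window=[18, 42] -> max=42
step 4: append 27 -> window=[42, 27] -> max=42
Window #3 max = 42

Answer: 42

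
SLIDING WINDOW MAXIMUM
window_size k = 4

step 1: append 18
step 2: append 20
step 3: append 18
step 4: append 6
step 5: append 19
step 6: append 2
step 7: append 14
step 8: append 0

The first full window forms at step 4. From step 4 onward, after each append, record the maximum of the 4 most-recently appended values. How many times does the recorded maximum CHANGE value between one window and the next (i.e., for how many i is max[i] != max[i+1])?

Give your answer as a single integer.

step 1: append 18 -> window=[18] (not full yet)
step 2: append 20 -> window=[18, 20] (not full yet)
step 3: append 18 -> window=[18, 20, 18] (not full yet)
step 4: append 6 -> window=[18, 20, 18, 6] -> max=20
step 5: append 19 -> window=[20, 18, 6, 19] -> max=20
step 6: append 2 -> window=[18, 6, 19, 2] -> max=19
step 7: append 14 -> window=[6, 19, 2, 14] -> max=19
step 8: append 0 -> window=[19, 2, 14, 0] -> max=19
Recorded maximums: 20 20 19 19 19
Changes between consecutive maximums: 1

Answer: 1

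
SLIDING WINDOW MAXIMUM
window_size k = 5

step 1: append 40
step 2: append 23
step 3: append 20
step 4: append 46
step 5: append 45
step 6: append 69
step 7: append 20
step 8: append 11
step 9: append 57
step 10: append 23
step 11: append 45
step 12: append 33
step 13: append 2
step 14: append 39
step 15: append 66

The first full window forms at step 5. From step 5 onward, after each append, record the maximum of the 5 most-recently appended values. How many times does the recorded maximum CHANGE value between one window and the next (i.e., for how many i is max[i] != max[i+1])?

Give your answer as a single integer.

step 1: append 40 -> window=[40] (not full yet)
step 2: append 23 -> window=[40, 23] (not full yet)
step 3: append 20 -> window=[40, 23, 20] (not full yet)
step 4: append 46 -> window=[40, 23, 20, 46] (not full yet)
step 5: append 45 -> window=[40, 23, 20, 46, 45] -> max=46
step 6: append 69 -> window=[23, 20, 46, 45, 69] -> max=69
step 7: append 20 -> window=[20, 46, 45, 69, 20] -> max=69
step 8: append 11 -> window=[46, 45, 69, 20, 11] -> max=69
step 9: append 57 -> window=[45, 69, 20, 11, 57] -> max=69
step 10: append 23 -> window=[69, 20, 11, 57, 23] -> max=69
step 11: append 45 -> window=[20, 11, 57, 23, 45] -> max=57
step 12: append 33 -> window=[11, 57, 23, 45, 33] -> max=57
step 13: append 2 -> window=[57, 23, 45, 33, 2] -> max=57
step 14: append 39 -> window=[23, 45, 33, 2, 39] -> max=45
step 15: append 66 -> window=[45, 33, 2, 39, 66] -> max=66
Recorded maximums: 46 69 69 69 69 69 57 57 57 45 66
Changes between consecutive maximums: 4

Answer: 4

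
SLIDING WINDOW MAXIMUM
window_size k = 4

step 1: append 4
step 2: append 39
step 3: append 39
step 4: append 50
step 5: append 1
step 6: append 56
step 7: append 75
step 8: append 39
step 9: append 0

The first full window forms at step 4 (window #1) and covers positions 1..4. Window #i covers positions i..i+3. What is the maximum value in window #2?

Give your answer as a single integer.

Answer: 50

Derivation:
step 1: append 4 -> window=[4] (not full yet)
step 2: append 39 -> window=[4, 39] (not full yet)
step 3: append 39 -> window=[4, 39, 39] (not full yet)
step 4: append 50 -> window=[4, 39, 39, 50] -> max=50
step 5: append 1 -> window=[39, 39, 50, 1] -> max=50
Window #2 max = 50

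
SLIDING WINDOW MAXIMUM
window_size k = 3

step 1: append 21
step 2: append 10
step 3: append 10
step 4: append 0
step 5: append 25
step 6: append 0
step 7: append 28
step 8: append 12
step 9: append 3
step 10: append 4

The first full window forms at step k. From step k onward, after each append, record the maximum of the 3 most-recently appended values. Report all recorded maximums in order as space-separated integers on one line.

Answer: 21 10 25 25 28 28 28 12

Derivation:
step 1: append 21 -> window=[21] (not full yet)
step 2: append 10 -> window=[21, 10] (not full yet)
step 3: append 10 -> window=[21, 10, 10] -> max=21
step 4: append 0 -> window=[10, 10, 0] -> max=10
step 5: append 25 -> window=[10, 0, 25] -> max=25
step 6: append 0 -> window=[0, 25, 0] -> max=25
step 7: append 28 -> window=[25, 0, 28] -> max=28
step 8: append 12 -> window=[0, 28, 12] -> max=28
step 9: append 3 -> window=[28, 12, 3] -> max=28
step 10: append 4 -> window=[12, 3, 4] -> max=12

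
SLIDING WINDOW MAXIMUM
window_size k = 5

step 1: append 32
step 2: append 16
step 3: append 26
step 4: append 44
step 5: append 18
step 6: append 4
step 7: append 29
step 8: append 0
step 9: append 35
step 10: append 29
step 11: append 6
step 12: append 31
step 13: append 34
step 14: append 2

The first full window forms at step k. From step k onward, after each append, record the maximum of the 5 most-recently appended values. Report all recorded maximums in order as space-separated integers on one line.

Answer: 44 44 44 44 35 35 35 35 35 34

Derivation:
step 1: append 32 -> window=[32] (not full yet)
step 2: append 16 -> window=[32, 16] (not full yet)
step 3: append 26 -> window=[32, 16, 26] (not full yet)
step 4: append 44 -> window=[32, 16, 26, 44] (not full yet)
step 5: append 18 -> window=[32, 16, 26, 44, 18] -> max=44
step 6: append 4 -> window=[16, 26, 44, 18, 4] -> max=44
step 7: append 29 -> window=[26, 44, 18, 4, 29] -> max=44
step 8: append 0 -> window=[44, 18, 4, 29, 0] -> max=44
step 9: append 35 -> window=[18, 4, 29, 0, 35] -> max=35
step 10: append 29 -> window=[4, 29, 0, 35, 29] -> max=35
step 11: append 6 -> window=[29, 0, 35, 29, 6] -> max=35
step 12: append 31 -> window=[0, 35, 29, 6, 31] -> max=35
step 13: append 34 -> window=[35, 29, 6, 31, 34] -> max=35
step 14: append 2 -> window=[29, 6, 31, 34, 2] -> max=34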